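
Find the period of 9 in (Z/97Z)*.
24

97 is prime, so ord(9) divides φ(97) = 96.
Divisors of 96: 1, 2, 3, 4, 6, 8, 12, 16, 24, 32, 48, 96.
Repeated squaring: 9^1 ≡ 9, 9^2 ≡ 81, 9^4 ≡ 62, 9^8 ≡ 61, 9^16 ≡ 35, 9^32 ≡ 61, 9^64 ≡ 35 (mod 97).
Test 9^d mod 97 for each divisor d in increasing order:
9^1 ≡ 9
9^2 ≡ 81
9^3 = 9^2·9^1 ≡ 50
9^4 ≡ 62
9^6 = 9^4·9^2 ≡ 75
9^8 ≡ 61
9^12 = 9^8·9^4 ≡ 96
9^16 ≡ 35
9^24 = 9^16·9^8 ≡ 1  ← first divisor giving 1
The order is 24.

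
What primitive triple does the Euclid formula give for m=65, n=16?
(3969, 2080, 4481)

Euclid's formula: a = m² - n², b = 2mn, c = m² + n²
m = 65, n = 16
a = 65² - 16² = 4225 - 256 = 3969
b = 2 × 65 × 16 = 2080
c = 65² + 16² = 4225 + 256 = 4481
Verification: 3969² + 2080² = 15752961 + 4326400 = 20079361 = 4481² ✓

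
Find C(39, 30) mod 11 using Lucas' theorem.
0

Using Lucas' theorem:
Write n=39 and k=30 in base 11:
n in base 11: [3, 6]
k in base 11: [2, 8]
C(39,30) mod 11 = ∏ C(n_i, k_i) mod 11
Digit binomials (mod 11): C(3,2) = 3; C(6,8) = 0 (k_i > n_i)
Product: 3 × 0 = 0 ≡ 0 (mod 11)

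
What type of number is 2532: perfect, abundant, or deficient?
abundant

Proper divisors of 2532: sum = 1 + 2 + 3 + 4 + 6 + 12 + 211 + 422 + 633 + 844 + 1266 = 3404
Since 3404 > 2532, 2532 is abundant.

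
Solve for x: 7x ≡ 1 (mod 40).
23

gcd(7, 40) = 1, so the inverse exists.
Extended Euclidean algorithm on (40, 7):
40 = 5 × 7 + 5  ⟹  5 = (1)·40 + (-5)·7
7 = 1 × 5 + 2  ⟹  2 = (-1)·40 + (6)·7
5 = 2 × 2 + 1  ⟹  1 = (3)·40 + (-17)·7
So (-17)·7 ≡ 1 (mod 40), i.e. 7^(-1) ≡ -17 ≡ 23 (mod 40).
Check: 7 × 23 = 161 ≡ 1 (mod 40)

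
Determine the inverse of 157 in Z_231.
103

gcd(157, 231) = 1, so the inverse exists.
Extended Euclidean algorithm on (231, 157):
231 = 1 × 157 + 74  ⟹  74 = (1)·231 + (-1)·157
157 = 2 × 74 + 9  ⟹  9 = (-2)·231 + (3)·157
74 = 8 × 9 + 2  ⟹  2 = (17)·231 + (-25)·157
9 = 4 × 2 + 1  ⟹  1 = (-70)·231 + (103)·157
So (103)·157 ≡ 1 (mod 231), i.e. 157^(-1) ≡ 103 (mod 231).
Check: 157 × 103 = 16171 ≡ 1 (mod 231)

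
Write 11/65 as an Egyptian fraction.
1/6 + 1/390

Greedy algorithm:
11/65: ceiling(65/11) = 6, use 1/6
1/390: ceiling(390/1) = 390, use 1/390
Result: 11/65 = 1/6 + 1/390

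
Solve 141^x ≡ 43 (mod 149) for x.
105

Baby-step giant-step with step n = ⌈√149⌉ = 13.
Baby steps 141^j mod 149 (j:value) for j=0..12: 0:1, 1:141, 2:64, 3:84, 4:73, 5:12, 6:53, 7:23, 8:114, 9:131, 10:144, 11:40, 12:127.
Giant-step multiplier: 141^(-13) ≡ 141^(148-13) = 141^135 ≡ 138 (mod 149).
Giant steps γ_i = 43·138^i mod 149: γ_0=43, γ_1=123, γ_2=137, γ_3=132, γ_4=38, γ_5=29, γ_6=128, γ_7=82, γ_8=141 (in table at j=1).
x = i·n + j = 8·13 + 1 = 105.
Check: 141^105 ≡ 43 (mod 149).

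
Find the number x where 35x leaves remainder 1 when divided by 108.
71

gcd(35, 108) = 1, so the inverse exists.
Extended Euclidean algorithm on (108, 35):
108 = 3 × 35 + 3  ⟹  3 = (1)·108 + (-3)·35
35 = 11 × 3 + 2  ⟹  2 = (-11)·108 + (34)·35
3 = 1 × 2 + 1  ⟹  1 = (12)·108 + (-37)·35
So (-37)·35 ≡ 1 (mod 108), i.e. 35^(-1) ≡ -37 ≡ 71 (mod 108).
Check: 35 × 71 = 2485 ≡ 1 (mod 108)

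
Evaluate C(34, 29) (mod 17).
0

Using Lucas' theorem:
Write n=34 and k=29 in base 17:
n in base 17: [2, 0]
k in base 17: [1, 12]
C(34,29) mod 17 = ∏ C(n_i, k_i) mod 17
Digit binomials (mod 17): C(2,1) = 2; C(0,12) = 0 (k_i > n_i)
Product: 2 × 0 = 0 ≡ 0 (mod 17)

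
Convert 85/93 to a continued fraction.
[0; 1, 10, 1, 1, 1, 2]

Euclidean algorithm steps:
85 = 0 × 93 + 85
93 = 1 × 85 + 8
85 = 10 × 8 + 5
8 = 1 × 5 + 3
5 = 1 × 3 + 2
3 = 1 × 2 + 1
2 = 2 × 1 + 0
Continued fraction: [0; 1, 10, 1, 1, 1, 2]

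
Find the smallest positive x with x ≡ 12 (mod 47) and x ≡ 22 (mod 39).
529

Using Chinese Remainder Theorem:
M = 47 × 39 = 1833
M1 = 39, M2 = 47
y1 = 39^(-1) mod 47 = 41
y2 = 47^(-1) mod 39 = 5
x = (12×39×41 + 22×47×5) mod 1833 = 529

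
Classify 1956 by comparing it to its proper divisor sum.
abundant

Proper divisors of 1956: sum = 1 + 2 + 3 + 4 + 6 + 12 + 163 + 326 + 489 + 652 + 978 = 2636
Since 2636 > 1956, 1956 is abundant.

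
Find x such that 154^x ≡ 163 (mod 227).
13

Baby-step giant-step with step n = ⌈√227⌉ = 16.
Baby steps 154^j mod 227 (j:value) for j=0..15: 0:1, 1:154, 2:108, 3:61, 4:87, 5:5, 6:89, 7:86, 8:78, 9:208, 10:25, 11:218, 12:203, 13:163, 14:132, 15:125.
h = 163 is already in the table at j=13, so x = 13.
Check: 154^13 ≡ 163 (mod 227).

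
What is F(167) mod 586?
365

Matrix identity: Q^n = [[F_(n+1), F_n], [F_n, F_(n-1)]] with Q = [[1,1],[1,0]].
n = 167 = 10100111₂. Square-and-multiply, entries mod 586:
Q^1 = [[1,1],[1,0]]
Q^2 = (Q^1)² = [[2,1],[1,1]]
Q^5 = (Q^2)²·Q = [[8,5],[5,3]]
Q^10 = (Q^5)² = [[89,55],[55,34]]
Q^20 = (Q^10)² = [[398,319],[319,79]]
Q^41 = (Q^20)²·Q = [[370,567],[567,389]]
Q^83 = (Q^41)²·Q = [[366,137],[137,229]]
Q^167 = (Q^83)²·Q = [[426,365],[365,61]]
F_167 mod 586 = Q^167[0][1] = 365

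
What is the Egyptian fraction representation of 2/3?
1/2 + 1/6

Greedy algorithm:
2/3: ceiling(3/2) = 2, use 1/2
1/6: ceiling(6/1) = 6, use 1/6
Result: 2/3 = 1/2 + 1/6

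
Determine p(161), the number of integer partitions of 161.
118159068427

p(n) counts ways to write n as a sum of positive integers (order ignored).
Euler's pentagonal recurrence: p(k) = p(k-1) + p(k-2) - p(k-5) - p(k-7) + p(k-12) + p(k-15) - ... (offsets j(3j∓1)/2, signs ++--, p(0)=1, p(<0)=0).
DP table for k = 0..160: p(0)=1, p(1)=1, p(2)=2, p(3)=3, p(4)=5, p(5)=7, p(6)=11, p(7)=15, p(8)=22, p(9)=30, p(10)=42, p(11)=56, p(12)=77, p(13)=101, p(14)=135, p(15)=176, p(16)=231, p(17)=297, p(18)=385, p(19)=490, p(20)=627, p(21)=792, p(22)=1002, p(23)=1255, p(24)=1575, p(25)=1958, p(26)=2436, p(27)=3010, p(28)=3718, p(29)=4565, p(30)=5604, p(31)=6842, p(32)=8349, p(33)=10143, p(34)=12310, p(35)=14883, p(36)=17977, p(37)=21637, p(38)=26015, p(39)=31185, p(40)=37338, p(41)=44583, p(42)=53174, p(43)=63261, p(44)=75175, p(45)=89134, p(46)=105558, p(47)=124754, p(48)=147273, p(49)=173525, p(50)=204226, p(51)=239943, p(52)=281589, p(53)=329931, p(54)=386155, p(55)=451276, p(56)=526823, p(57)=614154, p(58)=715220, p(59)=831820, p(60)=966467, p(61)=1121505, p(62)=1300156, p(63)=1505499, p(64)=1741630, p(65)=2012558, p(66)=2323520, p(67)=2679689, p(68)=3087735, p(69)=3554345, p(70)=4087968, p(71)=4697205, p(72)=5392783, p(73)=6185689, p(74)=7089500, p(75)=8118264, p(76)=9289091, p(77)=10619863, p(78)=12132164, p(79)=13848650, p(80)=15796476, p(81)=18004327, p(82)=20506255, p(83)=23338469, p(84)=26543660, p(85)=30167357, p(86)=34262962, p(87)=38887673, p(88)=44108109, p(89)=49995925, p(90)=56634173, p(91)=64112359, p(92)=72533807, p(93)=82010177, p(94)=92669720, p(95)=104651419, p(96)=118114304, p(97)=133230930, p(98)=150198136, p(99)=169229875, p(100)=190569292, p(101)=214481126, p(102)=241265379, p(103)=271248950, p(104)=304801365, p(105)=342325709, p(106)=384276336, p(107)=431149389, p(108)=483502844, p(109)=541946240, p(110)=607163746, p(111)=679903203, p(112)=761002156, p(113)=851376628, p(114)=952050665, p(115)=1064144451, p(116)=1188908248, p(117)=1327710076, p(118)=1482074143, p(119)=1653668665, p(120)=1844349560, p(121)=2056148051, p(122)=2291320912, p(123)=2552338241, p(124)=2841940500, p(125)=3163127352, p(126)=3519222692, p(127)=3913864295, p(128)=4351078600, p(129)=4835271870, p(130)=5371315400, p(131)=5964539504, p(132)=6620830889, p(133)=7346629512, p(134)=8149040695, p(135)=9035836076, p(136)=10015581680, p(137)=11097645016, p(138)=12292341831, p(139)=13610949895, p(140)=15065878135, p(141)=16670689208, p(142)=18440293320, p(143)=20390982757, p(144)=22540654445, p(145)=24908858009, p(146)=27517052599, p(147)=30388671978, p(148)=33549419497, p(149)=37027355200, p(150)=40853235313, p(151)=45060624582, p(152)=49686288421, p(153)=54770336324, p(154)=60356673280, p(155)=66493182097, p(156)=73232243759, p(157)=80630964769, p(158)=88751778802, p(159)=97662728555, p(160)=107438159466.
Final step: p(161) = p(160) + p(159) - p(156) - p(154) + p(149) + p(146) - p(139) - p(135) + p(126) + p(121) - p(110) - p(104) + p(91) + p(84) - p(69) - p(61) + p(44) + p(35) - p(16) - p(6)
= 107438159466 + 97662728555 - 73232243759 - 60356673280 + 37027355200 + 27517052599 - 13610949895 - 9035836076 + 3519222692 + 2056148051 - 607163746 - 304801365 + 64112359 + 26543660 - 3554345 - 1121505 + 75175 + 14883 - 231 - 11
= 118159068427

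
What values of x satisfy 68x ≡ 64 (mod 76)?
x ≡ 11 (mod 19)

gcd(68, 76) = 4, which divides 64, so solutions exist.
Divide through by 4: 17x ≡ 16 (mod 19).
Find 17^(-1) mod 19 by the extended Euclidean algorithm:
19 = 1 × 17 + 2  ⟹  2 = (1)·19 + (-1)·17
17 = 8 × 2 + 1  ⟹  1 = (-8)·19 + (9)·17
So (9)·17 ≡ 1 (mod 19), i.e. 17^(-1) ≡ 9 (mod 19).
x ≡ 9 × 16 = 144 ≡ 11 (mod 19).
Check: 68 × 11 = 748 ≡ 64 (mod 76).
x ≡ 11 (mod 19), giving 4 solutions mod 76.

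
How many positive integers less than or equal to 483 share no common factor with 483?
264

483 = 3 × 7 × 23
φ(n) = n × ∏(1 - 1/p) for each prime p dividing n
φ(483) = 483 × (1 - 1/3) × (1 - 1/7) × (1 - 1/23) = 264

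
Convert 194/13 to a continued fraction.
[14; 1, 12]

Euclidean algorithm steps:
194 = 14 × 13 + 12
13 = 1 × 12 + 1
12 = 12 × 1 + 0
Continued fraction: [14; 1, 12]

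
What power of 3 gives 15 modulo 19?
5

Baby-step giant-step with step n = ⌈√19⌉ = 5.
Baby steps 3^j mod 19 (j:value) for j=0..4: 0:1, 1:3, 2:9, 3:8, 4:5.
Giant-step multiplier: 3^(-5) ≡ 3^(18-5) = 3^13 ≡ 14 (mod 19).
Giant steps γ_i = 15·14^i mod 19: γ_0=15, γ_1=1 (in table at j=0).
x = i·n + j = 1·5 + 0 = 5.
Check: 3^5 ≡ 15 (mod 19).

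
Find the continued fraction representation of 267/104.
[2; 1, 1, 3, 4, 1, 2]

Euclidean algorithm steps:
267 = 2 × 104 + 59
104 = 1 × 59 + 45
59 = 1 × 45 + 14
45 = 3 × 14 + 3
14 = 4 × 3 + 2
3 = 1 × 2 + 1
2 = 2 × 1 + 0
Continued fraction: [2; 1, 1, 3, 4, 1, 2]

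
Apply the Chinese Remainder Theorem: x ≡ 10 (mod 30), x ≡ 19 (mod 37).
130

Using Chinese Remainder Theorem:
M = 30 × 37 = 1110
M1 = 37, M2 = 30
y1 = 37^(-1) mod 30 = 13
y2 = 30^(-1) mod 37 = 21
x = (10×37×13 + 19×30×21) mod 1110 = 130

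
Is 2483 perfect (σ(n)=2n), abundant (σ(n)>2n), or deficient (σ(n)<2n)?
deficient

Proper divisors of 2483: sum = 1 + 13 + 191 = 205
Since 205 < 2483, 2483 is deficient.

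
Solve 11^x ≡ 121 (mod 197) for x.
2

Baby-step giant-step with step n = ⌈√197⌉ = 15.
Baby steps 11^j mod 197 (j:value) for j=0..14: 0:1, 1:11, 2:121, 3:149, 4:63, 5:102, 6:137, 7:128, 8:29, 9:122, 10:160, 11:184, 12:54, 13:3, 14:33.
h = 121 is already in the table at j=2, so x = 2.
Check: 11^2 ≡ 121 (mod 197).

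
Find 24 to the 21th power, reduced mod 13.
8

Repeated squaring. Binary of 21 = 10101.
24^1 ≡ 11 (mod 13); 24^2 ≡ 4 (mod 13); 24^4 ≡ 3 (mod 13); 24^8 ≡ 9 (mod 13); 24^16 ≡ 3 (mod 13)
24^21 = 24^1 × 24^4 × 24^16 ≡ 8 (mod 13)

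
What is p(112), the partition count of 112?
761002156

p(n) counts ways to write n as a sum of positive integers (order ignored).
Euler's pentagonal recurrence: p(k) = p(k-1) + p(k-2) - p(k-5) - p(k-7) + p(k-12) + p(k-15) - ... (offsets j(3j∓1)/2, signs ++--, p(0)=1, p(<0)=0).
DP table for k = 0..111: p(0)=1, p(1)=1, p(2)=2, p(3)=3, p(4)=5, p(5)=7, p(6)=11, p(7)=15, p(8)=22, p(9)=30, p(10)=42, p(11)=56, p(12)=77, p(13)=101, p(14)=135, p(15)=176, p(16)=231, p(17)=297, p(18)=385, p(19)=490, p(20)=627, p(21)=792, p(22)=1002, p(23)=1255, p(24)=1575, p(25)=1958, p(26)=2436, p(27)=3010, p(28)=3718, p(29)=4565, p(30)=5604, p(31)=6842, p(32)=8349, p(33)=10143, p(34)=12310, p(35)=14883, p(36)=17977, p(37)=21637, p(38)=26015, p(39)=31185, p(40)=37338, p(41)=44583, p(42)=53174, p(43)=63261, p(44)=75175, p(45)=89134, p(46)=105558, p(47)=124754, p(48)=147273, p(49)=173525, p(50)=204226, p(51)=239943, p(52)=281589, p(53)=329931, p(54)=386155, p(55)=451276, p(56)=526823, p(57)=614154, p(58)=715220, p(59)=831820, p(60)=966467, p(61)=1121505, p(62)=1300156, p(63)=1505499, p(64)=1741630, p(65)=2012558, p(66)=2323520, p(67)=2679689, p(68)=3087735, p(69)=3554345, p(70)=4087968, p(71)=4697205, p(72)=5392783, p(73)=6185689, p(74)=7089500, p(75)=8118264, p(76)=9289091, p(77)=10619863, p(78)=12132164, p(79)=13848650, p(80)=15796476, p(81)=18004327, p(82)=20506255, p(83)=23338469, p(84)=26543660, p(85)=30167357, p(86)=34262962, p(87)=38887673, p(88)=44108109, p(89)=49995925, p(90)=56634173, p(91)=64112359, p(92)=72533807, p(93)=82010177, p(94)=92669720, p(95)=104651419, p(96)=118114304, p(97)=133230930, p(98)=150198136, p(99)=169229875, p(100)=190569292, p(101)=214481126, p(102)=241265379, p(103)=271248950, p(104)=304801365, p(105)=342325709, p(106)=384276336, p(107)=431149389, p(108)=483502844, p(109)=541946240, p(110)=607163746, p(111)=679903203.
Final step: p(112) = p(111) + p(110) - p(107) - p(105) + p(100) + p(97) - p(90) - p(86) + p(77) + p(72) - p(61) - p(55) + p(42) + p(35) - p(20) - p(12)
= 679903203 + 607163746 - 431149389 - 342325709 + 190569292 + 133230930 - 56634173 - 34262962 + 10619863 + 5392783 - 1121505 - 451276 + 53174 + 14883 - 627 - 77
= 761002156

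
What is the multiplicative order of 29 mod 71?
35

71 is prime, so ord(29) divides φ(71) = 70.
Divisors of 70: 1, 2, 5, 7, 10, 14, 35, 70.
Repeated squaring: 29^1 ≡ 29, 29^2 ≡ 60, 29^4 ≡ 50, 29^8 ≡ 15, 29^16 ≡ 12, 29^32 ≡ 2, 29^64 ≡ 4 (mod 71).
Test 29^d mod 71 for each divisor d in increasing order:
29^1 ≡ 29
29^2 ≡ 60
29^5 = 29^4·29^1 ≡ 30
29^7 = 29^4·29^2·29^1 ≡ 25
29^10 = 29^8·29^2 ≡ 48
29^14 = 29^8·29^4·29^2 ≡ 57
29^35 = 29^32·29^2·29^1 ≡ 1  ← first divisor giving 1
The order is 35.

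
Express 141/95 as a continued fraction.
[1; 2, 15, 3]

Euclidean algorithm steps:
141 = 1 × 95 + 46
95 = 2 × 46 + 3
46 = 15 × 3 + 1
3 = 3 × 1 + 0
Continued fraction: [1; 2, 15, 3]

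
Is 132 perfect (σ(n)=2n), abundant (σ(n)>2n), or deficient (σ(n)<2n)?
abundant

Proper divisors of 132: sum = 1 + 2 + 3 + 4 + 6 + 11 + 12 + 22 + 33 + 44 + 66 = 204
Since 204 > 132, 132 is abundant.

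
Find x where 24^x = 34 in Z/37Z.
4

Baby-step giant-step with step n = ⌈√37⌉ = 7.
Baby steps 24^j mod 37 (j:value) for j=0..6: 0:1, 1:24, 2:21, 3:23, 4:34, 5:2, 6:11.
h = 34 is already in the table at j=4, so x = 4.
Check: 24^4 ≡ 34 (mod 37).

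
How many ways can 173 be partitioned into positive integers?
362326859895

p(n) counts ways to write n as a sum of positive integers (order ignored).
Euler's pentagonal recurrence: p(k) = p(k-1) + p(k-2) - p(k-5) - p(k-7) + p(k-12) + p(k-15) - ... (offsets j(3j∓1)/2, signs ++--, p(0)=1, p(<0)=0).
DP table for k = 0..172: p(0)=1, p(1)=1, p(2)=2, p(3)=3, p(4)=5, p(5)=7, p(6)=11, p(7)=15, p(8)=22, p(9)=30, p(10)=42, p(11)=56, p(12)=77, p(13)=101, p(14)=135, p(15)=176, p(16)=231, p(17)=297, p(18)=385, p(19)=490, p(20)=627, p(21)=792, p(22)=1002, p(23)=1255, p(24)=1575, p(25)=1958, p(26)=2436, p(27)=3010, p(28)=3718, p(29)=4565, p(30)=5604, p(31)=6842, p(32)=8349, p(33)=10143, p(34)=12310, p(35)=14883, p(36)=17977, p(37)=21637, p(38)=26015, p(39)=31185, p(40)=37338, p(41)=44583, p(42)=53174, p(43)=63261, p(44)=75175, p(45)=89134, p(46)=105558, p(47)=124754, p(48)=147273, p(49)=173525, p(50)=204226, p(51)=239943, p(52)=281589, p(53)=329931, p(54)=386155, p(55)=451276, p(56)=526823, p(57)=614154, p(58)=715220, p(59)=831820, p(60)=966467, p(61)=1121505, p(62)=1300156, p(63)=1505499, p(64)=1741630, p(65)=2012558, p(66)=2323520, p(67)=2679689, p(68)=3087735, p(69)=3554345, p(70)=4087968, p(71)=4697205, p(72)=5392783, p(73)=6185689, p(74)=7089500, p(75)=8118264, p(76)=9289091, p(77)=10619863, p(78)=12132164, p(79)=13848650, p(80)=15796476, p(81)=18004327, p(82)=20506255, p(83)=23338469, p(84)=26543660, p(85)=30167357, p(86)=34262962, p(87)=38887673, p(88)=44108109, p(89)=49995925, p(90)=56634173, p(91)=64112359, p(92)=72533807, p(93)=82010177, p(94)=92669720, p(95)=104651419, p(96)=118114304, p(97)=133230930, p(98)=150198136, p(99)=169229875, p(100)=190569292, p(101)=214481126, p(102)=241265379, p(103)=271248950, p(104)=304801365, p(105)=342325709, p(106)=384276336, p(107)=431149389, p(108)=483502844, p(109)=541946240, p(110)=607163746, p(111)=679903203, p(112)=761002156, p(113)=851376628, p(114)=952050665, p(115)=1064144451, p(116)=1188908248, p(117)=1327710076, p(118)=1482074143, p(119)=1653668665, p(120)=1844349560, p(121)=2056148051, p(122)=2291320912, p(123)=2552338241, p(124)=2841940500, p(125)=3163127352, p(126)=3519222692, p(127)=3913864295, p(128)=4351078600, p(129)=4835271870, p(130)=5371315400, p(131)=5964539504, p(132)=6620830889, p(133)=7346629512, p(134)=8149040695, p(135)=9035836076, p(136)=10015581680, p(137)=11097645016, p(138)=12292341831, p(139)=13610949895, p(140)=15065878135, p(141)=16670689208, p(142)=18440293320, p(143)=20390982757, p(144)=22540654445, p(145)=24908858009, p(146)=27517052599, p(147)=30388671978, p(148)=33549419497, p(149)=37027355200, p(150)=40853235313, p(151)=45060624582, p(152)=49686288421, p(153)=54770336324, p(154)=60356673280, p(155)=66493182097, p(156)=73232243759, p(157)=80630964769, p(158)=88751778802, p(159)=97662728555, p(160)=107438159466, p(161)=118159068427, p(162)=129913904637, p(163)=142798995930, p(164)=156919475295, p(165)=172389800255, p(166)=189334822579, p(167)=207890420102, p(168)=228204732751, p(169)=250438925115, p(170)=274768617130, p(171)=301384802048, p(172)=330495499613.
Final step: p(173) = p(172) + p(171) - p(168) - p(166) + p(161) + p(158) - p(151) - p(147) + p(138) + p(133) - p(122) - p(116) + p(103) + p(96) - p(81) - p(73) + p(56) + p(47) - p(28) - p(18)
= 330495499613 + 301384802048 - 228204732751 - 189334822579 + 118159068427 + 88751778802 - 45060624582 - 30388671978 + 12292341831 + 7346629512 - 2291320912 - 1188908248 + 271248950 + 118114304 - 18004327 - 6185689 + 526823 + 124754 - 3718 - 385
= 362326859895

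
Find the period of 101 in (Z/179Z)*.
89

179 is prime, so ord(101) divides φ(179) = 178.
Divisors of 178: 1, 2, 89, 178.
Repeated squaring: 101^1 ≡ 101, 101^2 ≡ 177, 101^4 ≡ 4, 101^8 ≡ 16, 101^16 ≡ 77, 101^32 ≡ 22, 101^64 ≡ 126, 101^128 ≡ 124 (mod 179).
Test 101^d mod 179 for each divisor d in increasing order:
101^1 ≡ 101
101^2 ≡ 177
101^89 = 101^64·101^16·101^8·101^1 ≡ 1  ← first divisor giving 1
The order is 89.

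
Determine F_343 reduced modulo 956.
829

Matrix identity: Q^n = [[F_(n+1), F_n], [F_n, F_(n-1)]] with Q = [[1,1],[1,0]].
n = 343 = 101010111₂. Square-and-multiply, entries mod 956:
Q^1 = [[1,1],[1,0]]
Q^2 = (Q^1)² = [[2,1],[1,1]]
Q^5 = (Q^2)²·Q = [[8,5],[5,3]]
Q^10 = (Q^5)² = [[89,55],[55,34]]
Q^21 = (Q^10)²·Q = [[503,430],[430,73]]
Q^42 = (Q^21)² = [[61,76],[76,941]]
Q^85 = (Q^42)²·Q = [[565,893],[893,628]]
Q^171 = (Q^85)²·Q = [[431,66],[66,365]]
Q^343 = (Q^171)²·Q = [[785,829],[829,912]]
F_343 mod 956 = Q^343[0][1] = 829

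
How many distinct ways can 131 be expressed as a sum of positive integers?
5964539504

p(n) counts ways to write n as a sum of positive integers (order ignored).
Euler's pentagonal recurrence: p(k) = p(k-1) + p(k-2) - p(k-5) - p(k-7) + p(k-12) + p(k-15) - ... (offsets j(3j∓1)/2, signs ++--, p(0)=1, p(<0)=0).
DP table for k = 0..130: p(0)=1, p(1)=1, p(2)=2, p(3)=3, p(4)=5, p(5)=7, p(6)=11, p(7)=15, p(8)=22, p(9)=30, p(10)=42, p(11)=56, p(12)=77, p(13)=101, p(14)=135, p(15)=176, p(16)=231, p(17)=297, p(18)=385, p(19)=490, p(20)=627, p(21)=792, p(22)=1002, p(23)=1255, p(24)=1575, p(25)=1958, p(26)=2436, p(27)=3010, p(28)=3718, p(29)=4565, p(30)=5604, p(31)=6842, p(32)=8349, p(33)=10143, p(34)=12310, p(35)=14883, p(36)=17977, p(37)=21637, p(38)=26015, p(39)=31185, p(40)=37338, p(41)=44583, p(42)=53174, p(43)=63261, p(44)=75175, p(45)=89134, p(46)=105558, p(47)=124754, p(48)=147273, p(49)=173525, p(50)=204226, p(51)=239943, p(52)=281589, p(53)=329931, p(54)=386155, p(55)=451276, p(56)=526823, p(57)=614154, p(58)=715220, p(59)=831820, p(60)=966467, p(61)=1121505, p(62)=1300156, p(63)=1505499, p(64)=1741630, p(65)=2012558, p(66)=2323520, p(67)=2679689, p(68)=3087735, p(69)=3554345, p(70)=4087968, p(71)=4697205, p(72)=5392783, p(73)=6185689, p(74)=7089500, p(75)=8118264, p(76)=9289091, p(77)=10619863, p(78)=12132164, p(79)=13848650, p(80)=15796476, p(81)=18004327, p(82)=20506255, p(83)=23338469, p(84)=26543660, p(85)=30167357, p(86)=34262962, p(87)=38887673, p(88)=44108109, p(89)=49995925, p(90)=56634173, p(91)=64112359, p(92)=72533807, p(93)=82010177, p(94)=92669720, p(95)=104651419, p(96)=118114304, p(97)=133230930, p(98)=150198136, p(99)=169229875, p(100)=190569292, p(101)=214481126, p(102)=241265379, p(103)=271248950, p(104)=304801365, p(105)=342325709, p(106)=384276336, p(107)=431149389, p(108)=483502844, p(109)=541946240, p(110)=607163746, p(111)=679903203, p(112)=761002156, p(113)=851376628, p(114)=952050665, p(115)=1064144451, p(116)=1188908248, p(117)=1327710076, p(118)=1482074143, p(119)=1653668665, p(120)=1844349560, p(121)=2056148051, p(122)=2291320912, p(123)=2552338241, p(124)=2841940500, p(125)=3163127352, p(126)=3519222692, p(127)=3913864295, p(128)=4351078600, p(129)=4835271870, p(130)=5371315400.
Final step: p(131) = p(130) + p(129) - p(126) - p(124) + p(119) + p(116) - p(109) - p(105) + p(96) + p(91) - p(80) - p(74) + p(61) + p(54) - p(39) - p(31) + p(14) + p(5)
= 5371315400 + 4835271870 - 3519222692 - 2841940500 + 1653668665 + 1188908248 - 541946240 - 342325709 + 118114304 + 64112359 - 15796476 - 7089500 + 1121505 + 386155 - 31185 - 6842 + 135 + 7
= 5964539504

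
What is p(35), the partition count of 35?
14883

p(n) counts ways to write n as a sum of positive integers (order ignored).
Euler's pentagonal recurrence: p(k) = p(k-1) + p(k-2) - p(k-5) - p(k-7) + p(k-12) + p(k-15) - ... (offsets j(3j∓1)/2, signs ++--, p(0)=1, p(<0)=0).
DP table for k = 0..34: p(0)=1, p(1)=1, p(2)=2, p(3)=3, p(4)=5, p(5)=7, p(6)=11, p(7)=15, p(8)=22, p(9)=30, p(10)=42, p(11)=56, p(12)=77, p(13)=101, p(14)=135, p(15)=176, p(16)=231, p(17)=297, p(18)=385, p(19)=490, p(20)=627, p(21)=792, p(22)=1002, p(23)=1255, p(24)=1575, p(25)=1958, p(26)=2436, p(27)=3010, p(28)=3718, p(29)=4565, p(30)=5604, p(31)=6842, p(32)=8349, p(33)=10143, p(34)=12310.
Final step: p(35) = p(34) + p(33) - p(30) - p(28) + p(23) + p(20) - p(13) - p(9) + p(0)
= 12310 + 10143 - 5604 - 3718 + 1255 + 627 - 101 - 30 + 1
= 14883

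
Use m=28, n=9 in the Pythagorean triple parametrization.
(703, 504, 865)

Euclid's formula: a = m² - n², b = 2mn, c = m² + n²
m = 28, n = 9
a = 28² - 9² = 784 - 81 = 703
b = 2 × 28 × 9 = 504
c = 28² + 9² = 784 + 81 = 865
Verification: 703² + 504² = 494209 + 254016 = 748225 = 865² ✓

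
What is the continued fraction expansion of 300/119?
[2; 1, 1, 11, 2, 2]

Euclidean algorithm steps:
300 = 2 × 119 + 62
119 = 1 × 62 + 57
62 = 1 × 57 + 5
57 = 11 × 5 + 2
5 = 2 × 2 + 1
2 = 2 × 1 + 0
Continued fraction: [2; 1, 1, 11, 2, 2]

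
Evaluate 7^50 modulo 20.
9

Repeated squaring. Binary of 50 = 110010.
7^1 ≡ 7 (mod 20); 7^2 ≡ 9 (mod 20); 7^4 ≡ 1 (mod 20); 7^8 ≡ 1 (mod 20); 7^16 ≡ 1 (mod 20); 7^32 ≡ 1 (mod 20)
7^50 = 7^2 × 7^16 × 7^32 ≡ 9 (mod 20)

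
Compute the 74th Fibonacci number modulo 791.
790

Matrix identity: Q^n = [[F_(n+1), F_n], [F_n, F_(n-1)]] with Q = [[1,1],[1,0]].
n = 74 = 1001010₂. Square-and-multiply, entries mod 791:
Q^1 = [[1,1],[1,0]]
Q^2 = (Q^1)² = [[2,1],[1,1]]
Q^4 = (Q^2)² = [[5,3],[3,2]]
Q^9 = (Q^4)²·Q = [[55,34],[34,21]]
Q^18 = (Q^9)² = [[226,211],[211,15]]
Q^37 = (Q^18)²·Q = [[113,677],[677,227]]
Q^74 = (Q^37)² = [[453,790],[790,454]]
F_74 mod 791 = Q^74[0][1] = 790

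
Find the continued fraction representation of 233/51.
[4; 1, 1, 3, 7]

Euclidean algorithm steps:
233 = 4 × 51 + 29
51 = 1 × 29 + 22
29 = 1 × 22 + 7
22 = 3 × 7 + 1
7 = 7 × 1 + 0
Continued fraction: [4; 1, 1, 3, 7]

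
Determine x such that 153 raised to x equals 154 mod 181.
174

Baby-step giant-step with step n = ⌈√181⌉ = 14.
Baby steps 153^j mod 181 (j:value) for j=0..13: 0:1, 1:153, 2:60, 3:130, 4:161, 5:17, 6:67, 7:115, 8:38, 9:22, 10:108, 11:53, 12:145, 13:103.
Giant-step multiplier: 153^(-14) ≡ 153^(180-14) = 153^166 ≡ 166 (mod 181).
Giant steps γ_i = 154·166^i mod 181: γ_0=154, γ_1=43, γ_2=79, γ_3=82, γ_4=37, γ_5=169, γ_6=180, γ_7=15, γ_8=137, γ_9=117, γ_10=55, γ_11=80, γ_12=67 (in table at j=6).
x = i·n + j = 12·14 + 6 = 174.
Check: 153^174 ≡ 154 (mod 181).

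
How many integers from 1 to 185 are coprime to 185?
144

185 = 5 × 37
φ(n) = n × ∏(1 - 1/p) for each prime p dividing n
φ(185) = 185 × (1 - 1/5) × (1 - 1/37) = 144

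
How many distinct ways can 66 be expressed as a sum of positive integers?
2323520

p(n) counts ways to write n as a sum of positive integers (order ignored).
Euler's pentagonal recurrence: p(k) = p(k-1) + p(k-2) - p(k-5) - p(k-7) + p(k-12) + p(k-15) - ... (offsets j(3j∓1)/2, signs ++--, p(0)=1, p(<0)=0).
DP table for k = 0..65: p(0)=1, p(1)=1, p(2)=2, p(3)=3, p(4)=5, p(5)=7, p(6)=11, p(7)=15, p(8)=22, p(9)=30, p(10)=42, p(11)=56, p(12)=77, p(13)=101, p(14)=135, p(15)=176, p(16)=231, p(17)=297, p(18)=385, p(19)=490, p(20)=627, p(21)=792, p(22)=1002, p(23)=1255, p(24)=1575, p(25)=1958, p(26)=2436, p(27)=3010, p(28)=3718, p(29)=4565, p(30)=5604, p(31)=6842, p(32)=8349, p(33)=10143, p(34)=12310, p(35)=14883, p(36)=17977, p(37)=21637, p(38)=26015, p(39)=31185, p(40)=37338, p(41)=44583, p(42)=53174, p(43)=63261, p(44)=75175, p(45)=89134, p(46)=105558, p(47)=124754, p(48)=147273, p(49)=173525, p(50)=204226, p(51)=239943, p(52)=281589, p(53)=329931, p(54)=386155, p(55)=451276, p(56)=526823, p(57)=614154, p(58)=715220, p(59)=831820, p(60)=966467, p(61)=1121505, p(62)=1300156, p(63)=1505499, p(64)=1741630, p(65)=2012558.
Final step: p(66) = p(65) + p(64) - p(61) - p(59) + p(54) + p(51) - p(44) - p(40) + p(31) + p(26) - p(15) - p(9)
= 2012558 + 1741630 - 1121505 - 831820 + 386155 + 239943 - 75175 - 37338 + 6842 + 2436 - 176 - 30
= 2323520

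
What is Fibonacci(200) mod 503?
392

Matrix identity: Q^n = [[F_(n+1), F_n], [F_n, F_(n-1)]] with Q = [[1,1],[1,0]].
n = 200 = 11001000₂. Square-and-multiply, entries mod 503:
Q^1 = [[1,1],[1,0]]
Q^3 = (Q^1)²·Q = [[3,2],[2,1]]
Q^6 = (Q^3)² = [[13,8],[8,5]]
Q^12 = (Q^6)² = [[233,144],[144,89]]
Q^25 = (Q^12)²·Q = [[170,78],[78,92]]
Q^50 = (Q^25)² = [[277,316],[316,464]]
Q^100 = (Q^50)² = [[32,261],[261,274]]
Q^200 = (Q^100)² = [[234,392],[392,345]]
F_200 mod 503 = Q^200[0][1] = 392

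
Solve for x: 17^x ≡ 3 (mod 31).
13

Baby-step giant-step with step n = ⌈√31⌉ = 6.
Baby steps 17^j mod 31 (j:value) for j=0..5: 0:1, 1:17, 2:10, 3:15, 4:7, 5:26.
Giant-step multiplier: 17^(-6) ≡ 17^(30-6) = 17^24 ≡ 4 (mod 31).
Giant steps γ_i = 3·4^i mod 31: γ_0=3, γ_1=12, γ_2=17 (in table at j=1).
x = i·n + j = 2·6 + 1 = 13.
Check: 17^13 ≡ 3 (mod 31).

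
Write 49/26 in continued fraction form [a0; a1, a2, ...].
[1; 1, 7, 1, 2]

Euclidean algorithm steps:
49 = 1 × 26 + 23
26 = 1 × 23 + 3
23 = 7 × 3 + 2
3 = 1 × 2 + 1
2 = 2 × 1 + 0
Continued fraction: [1; 1, 7, 1, 2]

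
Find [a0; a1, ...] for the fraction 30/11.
[2; 1, 2, 1, 2]

Euclidean algorithm steps:
30 = 2 × 11 + 8
11 = 1 × 8 + 3
8 = 2 × 3 + 2
3 = 1 × 2 + 1
2 = 2 × 1 + 0
Continued fraction: [2; 1, 2, 1, 2]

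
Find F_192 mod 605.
419

Matrix identity: Q^n = [[F_(n+1), F_n], [F_n, F_(n-1)]] with Q = [[1,1],[1,0]].
n = 192 = 11000000₂. Square-and-multiply, entries mod 605:
Q^1 = [[1,1],[1,0]]
Q^3 = (Q^1)²·Q = [[3,2],[2,1]]
Q^6 = (Q^3)² = [[13,8],[8,5]]
Q^12 = (Q^6)² = [[233,144],[144,89]]
Q^24 = (Q^12)² = [[5,388],[388,222]]
Q^48 = (Q^24)² = [[529,351],[351,178]]
Q^96 = (Q^48)² = [[112,107],[107,5]]
Q^192 = (Q^96)² = [[398,419],[419,584]]
F_192 mod 605 = Q^192[0][1] = 419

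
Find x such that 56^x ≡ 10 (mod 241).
88

Baby-step giant-step with step n = ⌈√241⌉ = 16.
Baby steps 56^j mod 241 (j:value) for j=0..15: 0:1, 1:56, 2:3, 3:168, 4:9, 5:22, 6:27, 7:66, 8:81, 9:198, 10:2, 11:112, 12:6, 13:95, 14:18, 15:44.
Giant-step multiplier: 56^(-16) ≡ 56^(240-16) = 56^224 ≡ 183 (mod 241).
Giant steps γ_i = 10·183^i mod 241: γ_0=10, γ_1=143, γ_2=141, γ_3=16, γ_4=36, γ_5=81 (in table at j=8).
x = i·n + j = 5·16 + 8 = 88.
Check: 56^88 ≡ 10 (mod 241).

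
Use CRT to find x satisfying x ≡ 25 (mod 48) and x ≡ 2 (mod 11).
409

Using Chinese Remainder Theorem:
M = 48 × 11 = 528
M1 = 11, M2 = 48
y1 = 11^(-1) mod 48 = 35
y2 = 48^(-1) mod 11 = 3
x = (25×11×35 + 2×48×3) mod 528 = 409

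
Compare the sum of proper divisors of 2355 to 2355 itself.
deficient

Proper divisors of 2355: sum = 1 + 3 + 5 + 15 + 157 + 471 + 785 = 1437
Since 1437 < 2355, 2355 is deficient.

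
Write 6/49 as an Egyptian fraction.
1/9 + 1/89 + 1/9813 + 1/128383479

Greedy algorithm:
6/49: ceiling(49/6) = 9, use 1/9
5/441: ceiling(441/5) = 89, use 1/89
4/39249: ceiling(39249/4) = 9813, use 1/9813
1/128383479: ceiling(128383479/1) = 128383479, use 1/128383479
Result: 6/49 = 1/9 + 1/89 + 1/9813 + 1/128383479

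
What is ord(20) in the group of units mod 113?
112

113 is prime, so ord(20) divides φ(113) = 112.
Divisors of 112: 1, 2, 4, 7, 8, 14, 16, 28, 56, 112.
Repeated squaring: 20^1 ≡ 20, 20^2 ≡ 61, 20^4 ≡ 105, 20^8 ≡ 64, 20^16 ≡ 28, 20^32 ≡ 106, 20^64 ≡ 49 (mod 113).
Test 20^d mod 113 for each divisor d in increasing order:
20^1 ≡ 20
20^2 ≡ 61
20^4 ≡ 105
20^7 = 20^4·20^2·20^1 ≡ 71
20^8 ≡ 64
20^14 = 20^8·20^4·20^2 ≡ 69
20^16 ≡ 28
20^28 = 20^16·20^8·20^4 ≡ 15
20^56 = 20^32·20^16·20^8 ≡ 112
20^112 = 20^64·20^32·20^16 ≡ 1  ← first divisor giving 1
The order is 112.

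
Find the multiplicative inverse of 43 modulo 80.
67

gcd(43, 80) = 1, so the inverse exists.
Extended Euclidean algorithm on (80, 43):
80 = 1 × 43 + 37  ⟹  37 = (1)·80 + (-1)·43
43 = 1 × 37 + 6  ⟹  6 = (-1)·80 + (2)·43
37 = 6 × 6 + 1  ⟹  1 = (7)·80 + (-13)·43
So (-13)·43 ≡ 1 (mod 80), i.e. 43^(-1) ≡ -13 ≡ 67 (mod 80).
Check: 43 × 67 = 2881 ≡ 1 (mod 80)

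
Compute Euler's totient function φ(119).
96

119 = 7 × 17
φ(n) = n × ∏(1 - 1/p) for each prime p dividing n
φ(119) = 119 × (1 - 1/7) × (1 - 1/17) = 96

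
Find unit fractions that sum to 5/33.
1/7 + 1/116 + 1/26796

Greedy algorithm:
5/33: ceiling(33/5) = 7, use 1/7
2/231: ceiling(231/2) = 116, use 1/116
1/26796: ceiling(26796/1) = 26796, use 1/26796
Result: 5/33 = 1/7 + 1/116 + 1/26796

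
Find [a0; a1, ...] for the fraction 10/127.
[0; 12, 1, 2, 3]

Euclidean algorithm steps:
10 = 0 × 127 + 10
127 = 12 × 10 + 7
10 = 1 × 7 + 3
7 = 2 × 3 + 1
3 = 3 × 1 + 0
Continued fraction: [0; 12, 1, 2, 3]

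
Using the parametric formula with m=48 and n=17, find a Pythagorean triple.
(2015, 1632, 2593)

Euclid's formula: a = m² - n², b = 2mn, c = m² + n²
m = 48, n = 17
a = 48² - 17² = 2304 - 289 = 2015
b = 2 × 48 × 17 = 1632
c = 48² + 17² = 2304 + 289 = 2593
Verification: 2015² + 1632² = 4060225 + 2663424 = 6723649 = 2593² ✓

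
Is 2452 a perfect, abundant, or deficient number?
deficient

Proper divisors of 2452: sum = 1 + 2 + 4 + 613 + 1226 = 1846
Since 1846 < 2452, 2452 is deficient.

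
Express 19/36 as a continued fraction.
[0; 1, 1, 8, 2]

Euclidean algorithm steps:
19 = 0 × 36 + 19
36 = 1 × 19 + 17
19 = 1 × 17 + 2
17 = 8 × 2 + 1
2 = 2 × 1 + 0
Continued fraction: [0; 1, 1, 8, 2]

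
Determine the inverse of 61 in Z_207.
112

gcd(61, 207) = 1, so the inverse exists.
Extended Euclidean algorithm on (207, 61):
207 = 3 × 61 + 24  ⟹  24 = (1)·207 + (-3)·61
61 = 2 × 24 + 13  ⟹  13 = (-2)·207 + (7)·61
24 = 1 × 13 + 11  ⟹  11 = (3)·207 + (-10)·61
13 = 1 × 11 + 2  ⟹  2 = (-5)·207 + (17)·61
11 = 5 × 2 + 1  ⟹  1 = (28)·207 + (-95)·61
So (-95)·61 ≡ 1 (mod 207), i.e. 61^(-1) ≡ -95 ≡ 112 (mod 207).
Check: 61 × 112 = 6832 ≡ 1 (mod 207)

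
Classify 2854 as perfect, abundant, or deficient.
deficient

Proper divisors of 2854: sum = 1 + 2 + 1427 = 1430
Since 1430 < 2854, 2854 is deficient.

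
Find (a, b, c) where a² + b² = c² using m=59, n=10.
(3381, 1180, 3581)

Euclid's formula: a = m² - n², b = 2mn, c = m² + n²
m = 59, n = 10
a = 59² - 10² = 3481 - 100 = 3381
b = 2 × 59 × 10 = 1180
c = 59² + 10² = 3481 + 100 = 3581
Verification: 3381² + 1180² = 11431161 + 1392400 = 12823561 = 3581² ✓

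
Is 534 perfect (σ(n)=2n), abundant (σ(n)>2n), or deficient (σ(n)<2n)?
abundant

Proper divisors of 534: sum = 1 + 2 + 3 + 6 + 89 + 178 + 267 = 546
Since 546 > 534, 534 is abundant.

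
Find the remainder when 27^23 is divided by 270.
243

Repeated squaring. Binary of 23 = 10111.
27^1 ≡ 27 (mod 270); 27^2 ≡ 189 (mod 270); 27^4 ≡ 81 (mod 270); 27^8 ≡ 81 (mod 270); 27^16 ≡ 81 (mod 270)
27^23 = 27^1 × 27^2 × 27^4 × 27^16 ≡ 243 (mod 270)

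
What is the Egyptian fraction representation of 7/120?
1/18 + 1/360

Greedy algorithm:
7/120: ceiling(120/7) = 18, use 1/18
1/360: ceiling(360/1) = 360, use 1/360
Result: 7/120 = 1/18 + 1/360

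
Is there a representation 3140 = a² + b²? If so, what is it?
2² + 56² (a=2, b=56)

Factorization: 3140 = 2^2 × 5 × 157
By Fermat: n is sum of two squares iff every prime p ≡ 3 (mod 4) appears to even power.
All primes ≡ 3 (mod 4) appear to even power.
Search a = 0, 1, 2, … for 3140 - a² a perfect square: first hit at a = 2: 3140 - 4 = 3136 = 56².
3140 = 2² + 56² = 4 + 3136 ✓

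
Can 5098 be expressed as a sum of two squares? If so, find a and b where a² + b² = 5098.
43² + 57² (a=43, b=57)

Factorization: 5098 = 2 × 2549
By Fermat: n is sum of two squares iff every prime p ≡ 3 (mod 4) appears to even power.
All primes ≡ 3 (mod 4) appear to even power.
Search a = 0, 1, 2, … for 5098 - a² a perfect square: first hit at a = 43: 5098 - 1849 = 3249 = 57².
5098 = 43² + 57² = 1849 + 3249 ✓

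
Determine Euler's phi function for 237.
156

237 = 3 × 79
φ(n) = n × ∏(1 - 1/p) for each prime p dividing n
φ(237) = 237 × (1 - 1/3) × (1 - 1/79) = 156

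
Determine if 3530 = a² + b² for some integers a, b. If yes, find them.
7² + 59² (a=7, b=59)

Factorization: 3530 = 2 × 5 × 353
By Fermat: n is sum of two squares iff every prime p ≡ 3 (mod 4) appears to even power.
All primes ≡ 3 (mod 4) appear to even power.
Search a = 0, 1, 2, … for 3530 - a² a perfect square: first hit at a = 7: 3530 - 49 = 3481 = 59².
3530 = 7² + 59² = 49 + 3481 ✓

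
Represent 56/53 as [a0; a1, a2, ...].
[1; 17, 1, 2]

Euclidean algorithm steps:
56 = 1 × 53 + 3
53 = 17 × 3 + 2
3 = 1 × 2 + 1
2 = 2 × 1 + 0
Continued fraction: [1; 17, 1, 2]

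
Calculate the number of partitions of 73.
6185689

p(n) counts ways to write n as a sum of positive integers (order ignored).
Euler's pentagonal recurrence: p(k) = p(k-1) + p(k-2) - p(k-5) - p(k-7) + p(k-12) + p(k-15) - ... (offsets j(3j∓1)/2, signs ++--, p(0)=1, p(<0)=0).
DP table for k = 0..72: p(0)=1, p(1)=1, p(2)=2, p(3)=3, p(4)=5, p(5)=7, p(6)=11, p(7)=15, p(8)=22, p(9)=30, p(10)=42, p(11)=56, p(12)=77, p(13)=101, p(14)=135, p(15)=176, p(16)=231, p(17)=297, p(18)=385, p(19)=490, p(20)=627, p(21)=792, p(22)=1002, p(23)=1255, p(24)=1575, p(25)=1958, p(26)=2436, p(27)=3010, p(28)=3718, p(29)=4565, p(30)=5604, p(31)=6842, p(32)=8349, p(33)=10143, p(34)=12310, p(35)=14883, p(36)=17977, p(37)=21637, p(38)=26015, p(39)=31185, p(40)=37338, p(41)=44583, p(42)=53174, p(43)=63261, p(44)=75175, p(45)=89134, p(46)=105558, p(47)=124754, p(48)=147273, p(49)=173525, p(50)=204226, p(51)=239943, p(52)=281589, p(53)=329931, p(54)=386155, p(55)=451276, p(56)=526823, p(57)=614154, p(58)=715220, p(59)=831820, p(60)=966467, p(61)=1121505, p(62)=1300156, p(63)=1505499, p(64)=1741630, p(65)=2012558, p(66)=2323520, p(67)=2679689, p(68)=3087735, p(69)=3554345, p(70)=4087968, p(71)=4697205, p(72)=5392783.
Final step: p(73) = p(72) + p(71) - p(68) - p(66) + p(61) + p(58) - p(51) - p(47) + p(38) + p(33) - p(22) - p(16) + p(3)
= 5392783 + 4697205 - 3087735 - 2323520 + 1121505 + 715220 - 239943 - 124754 + 26015 + 10143 - 1002 - 231 + 3
= 6185689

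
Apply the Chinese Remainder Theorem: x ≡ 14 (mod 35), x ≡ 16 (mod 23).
154

Using Chinese Remainder Theorem:
M = 35 × 23 = 805
M1 = 23, M2 = 35
y1 = 23^(-1) mod 35 = 32
y2 = 35^(-1) mod 23 = 2
x = (14×23×32 + 16×35×2) mod 805 = 154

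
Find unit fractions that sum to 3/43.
1/15 + 1/323 + 1/208335

Greedy algorithm:
3/43: ceiling(43/3) = 15, use 1/15
2/645: ceiling(645/2) = 323, use 1/323
1/208335: ceiling(208335/1) = 208335, use 1/208335
Result: 3/43 = 1/15 + 1/323 + 1/208335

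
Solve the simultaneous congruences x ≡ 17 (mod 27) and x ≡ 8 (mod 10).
98

Using Chinese Remainder Theorem:
M = 27 × 10 = 270
M1 = 10, M2 = 27
y1 = 10^(-1) mod 27 = 19
y2 = 27^(-1) mod 10 = 3
x = (17×10×19 + 8×27×3) mod 270 = 98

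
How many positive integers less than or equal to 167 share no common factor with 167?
166

167 = 167
φ(n) = n × ∏(1 - 1/p) for each prime p dividing n
φ(167) = 167 × (1 - 1/167) = 166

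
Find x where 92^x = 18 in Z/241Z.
82

Baby-step giant-step with step n = ⌈√241⌉ = 16.
Baby steps 92^j mod 241 (j:value) for j=0..15: 0:1, 1:92, 2:29, 3:17, 4:118, 5:11, 6:48, 7:78, 8:187, 9:93, 10:121, 11:46, 12:135, 13:129, 14:59, 15:126.
Giant-step multiplier: 92^(-16) ≡ 92^(240-16) = 92^224 ≡ 231 (mod 241).
Giant steps γ_i = 18·231^i mod 241: γ_0=18, γ_1=61, γ_2=113, γ_3=75, γ_4=214, γ_5=29 (in table at j=2).
x = i·n + j = 5·16 + 2 = 82.
Check: 92^82 ≡ 18 (mod 241).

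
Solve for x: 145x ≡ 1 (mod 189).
73

gcd(145, 189) = 1, so the inverse exists.
Extended Euclidean algorithm on (189, 145):
189 = 1 × 145 + 44  ⟹  44 = (1)·189 + (-1)·145
145 = 3 × 44 + 13  ⟹  13 = (-3)·189 + (4)·145
44 = 3 × 13 + 5  ⟹  5 = (10)·189 + (-13)·145
13 = 2 × 5 + 3  ⟹  3 = (-23)·189 + (30)·145
5 = 1 × 3 + 2  ⟹  2 = (33)·189 + (-43)·145
3 = 1 × 2 + 1  ⟹  1 = (-56)·189 + (73)·145
So (73)·145 ≡ 1 (mod 189), i.e. 145^(-1) ≡ 73 (mod 189).
Check: 145 × 73 = 10585 ≡ 1 (mod 189)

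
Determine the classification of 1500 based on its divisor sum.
abundant

Proper divisors of 1500: sum = 1 + 2 + 3 + 4 + 5 + 6 + 10 + 12 + ... + 300 + 375 + 500 + 750 (23 divisors) = 2868
Since 2868 > 1500, 1500 is abundant.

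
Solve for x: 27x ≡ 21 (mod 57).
x ≡ 5 (mod 19)

gcd(27, 57) = 3, which divides 21, so solutions exist.
Divide through by 3: 9x ≡ 7 (mod 19).
Find 9^(-1) mod 19 by the extended Euclidean algorithm:
19 = 2 × 9 + 1  ⟹  1 = (1)·19 + (-2)·9
So (-2)·9 ≡ 1 (mod 19), i.e. 9^(-1) ≡ -2 ≡ 17 (mod 19).
x ≡ 17 × 7 = 119 ≡ 5 (mod 19).
Check: 27 × 5 = 135 ≡ 21 (mod 57).
x ≡ 5 (mod 19), giving 3 solutions mod 57.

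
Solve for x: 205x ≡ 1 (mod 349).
206

gcd(205, 349) = 1, so the inverse exists.
Extended Euclidean algorithm on (349, 205):
349 = 1 × 205 + 144  ⟹  144 = (1)·349 + (-1)·205
205 = 1 × 144 + 61  ⟹  61 = (-1)·349 + (2)·205
144 = 2 × 61 + 22  ⟹  22 = (3)·349 + (-5)·205
61 = 2 × 22 + 17  ⟹  17 = (-7)·349 + (12)·205
22 = 1 × 17 + 5  ⟹  5 = (10)·349 + (-17)·205
17 = 3 × 5 + 2  ⟹  2 = (-37)·349 + (63)·205
5 = 2 × 2 + 1  ⟹  1 = (84)·349 + (-143)·205
So (-143)·205 ≡ 1 (mod 349), i.e. 205^(-1) ≡ -143 ≡ 206 (mod 349).
Check: 205 × 206 = 42230 ≡ 1 (mod 349)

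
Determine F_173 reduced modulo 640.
213

Matrix identity: Q^n = [[F_(n+1), F_n], [F_n, F_(n-1)]] with Q = [[1,1],[1,0]].
n = 173 = 10101101₂. Square-and-multiply, entries mod 640:
Q^1 = [[1,1],[1,0]]
Q^2 = (Q^1)² = [[2,1],[1,1]]
Q^5 = (Q^2)²·Q = [[8,5],[5,3]]
Q^10 = (Q^5)² = [[89,55],[55,34]]
Q^21 = (Q^10)²·Q = [[431,66],[66,365]]
Q^43 = (Q^21)²·Q = [[93,37],[37,56]]
Q^86 = (Q^43)² = [[418,393],[393,25]]
Q^173 = (Q^86)²·Q = [[232,213],[213,19]]
F_173 mod 640 = Q^173[0][1] = 213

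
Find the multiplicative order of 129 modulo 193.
16

193 is prime, so ord(129) divides φ(193) = 192.
Divisors of 192: 1, 2, 3, 4, 6, 8, 12, 16, 24, 32, 48, 64, 96, 192.
Repeated squaring: 129^1 ≡ 129, 129^2 ≡ 43, 129^4 ≡ 112, 129^8 ≡ 192, 129^16 ≡ 1, 129^32 ≡ 1, 129^64 ≡ 1, 129^128 ≡ 1 (mod 193).
Test 129^d mod 193 for each divisor d in increasing order:
129^1 ≡ 129
129^2 ≡ 43
129^3 = 129^2·129^1 ≡ 143
129^4 ≡ 112
129^6 = 129^4·129^2 ≡ 184
129^8 ≡ 192
129^12 = 129^8·129^4 ≡ 81
129^16 ≡ 1  ← first divisor giving 1
The order is 16.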